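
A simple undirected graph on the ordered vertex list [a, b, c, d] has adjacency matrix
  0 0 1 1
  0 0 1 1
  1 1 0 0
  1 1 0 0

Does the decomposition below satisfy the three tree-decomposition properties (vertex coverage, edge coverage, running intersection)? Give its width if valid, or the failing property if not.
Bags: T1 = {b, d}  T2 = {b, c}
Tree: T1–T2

No — vertex a appears in no bag.

A tree decomposition must satisfy three properties: every vertex lies in some bag; for every edge, both endpoints lie together in some bag; and for every vertex, the bags containing it form a connected subtree. Here vertex a appears in no bag, so the decomposition is invalid.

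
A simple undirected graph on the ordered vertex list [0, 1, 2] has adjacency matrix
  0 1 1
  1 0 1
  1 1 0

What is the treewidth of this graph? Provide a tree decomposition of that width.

Treewidth 2.
Bags: B1 = {0, 1, 2}
Tree: (single bag)

A single bag containing all 3 vertices is trivially a valid decomposition of width 2. On the other hand G contains the 3-clique {0, 1, 2}. A clique must lie in a single bag of any decomposition, so no decomposition can have width below 2. Hence tw(G) = 2 exactly.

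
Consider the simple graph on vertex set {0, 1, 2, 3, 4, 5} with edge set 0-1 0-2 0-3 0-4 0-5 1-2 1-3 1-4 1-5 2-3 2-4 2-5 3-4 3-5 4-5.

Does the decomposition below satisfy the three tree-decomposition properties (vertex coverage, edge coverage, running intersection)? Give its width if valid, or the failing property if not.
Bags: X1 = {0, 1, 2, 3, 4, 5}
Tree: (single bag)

Yes; width 5.

Every vertex of G appears in some bag (union = {0, 1, 2, 3, 4, 5}); every edge is covered by a bag; and for each vertex v the set of bags containing v is connected in the bag tree. The decomposition is therefore valid. The largest bag has 6 vertices, so the width is 5.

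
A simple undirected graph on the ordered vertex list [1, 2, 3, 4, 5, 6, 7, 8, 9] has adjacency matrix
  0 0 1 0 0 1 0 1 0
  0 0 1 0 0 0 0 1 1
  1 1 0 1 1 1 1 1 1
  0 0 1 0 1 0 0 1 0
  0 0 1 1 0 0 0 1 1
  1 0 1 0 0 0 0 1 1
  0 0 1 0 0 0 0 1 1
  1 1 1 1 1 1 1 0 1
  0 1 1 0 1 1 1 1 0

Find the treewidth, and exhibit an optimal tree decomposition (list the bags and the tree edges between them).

The largest bag has 4 vertices, giving width 3; this decomposition certifies tw(G) ≤ 3. On the other hand G contains the 4-clique {1, 3, 6, 8}. A clique must lie in a single bag of any decomposition, so no decomposition can have width below 3. Therefore the treewidth is 3.

Treewidth 3.
One optimal decomposition is:
Bags: B1 = {3, 5, 8, 9}  B2 = {2, 3, 8, 9}  B3 = {3, 6, 8, 9}  B4 = {1, 3, 6, 8}  B5 = {3, 7, 8, 9}  B6 = {3, 4, 5, 8}
Tree: B1–B2, B2–B3, B3–B4, B1–B5, B1–B6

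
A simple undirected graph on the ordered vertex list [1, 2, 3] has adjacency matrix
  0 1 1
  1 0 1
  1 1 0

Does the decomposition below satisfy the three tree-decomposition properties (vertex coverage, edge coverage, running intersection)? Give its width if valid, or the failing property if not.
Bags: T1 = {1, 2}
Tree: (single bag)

A tree decomposition must satisfy three properties: every vertex lies in some bag; for every edge, both endpoints lie together in some bag; and for every vertex, the bags containing it form a connected subtree. Here vertex 3 appears in no bag, so the decomposition is invalid.

No — vertex 3 appears in no bag.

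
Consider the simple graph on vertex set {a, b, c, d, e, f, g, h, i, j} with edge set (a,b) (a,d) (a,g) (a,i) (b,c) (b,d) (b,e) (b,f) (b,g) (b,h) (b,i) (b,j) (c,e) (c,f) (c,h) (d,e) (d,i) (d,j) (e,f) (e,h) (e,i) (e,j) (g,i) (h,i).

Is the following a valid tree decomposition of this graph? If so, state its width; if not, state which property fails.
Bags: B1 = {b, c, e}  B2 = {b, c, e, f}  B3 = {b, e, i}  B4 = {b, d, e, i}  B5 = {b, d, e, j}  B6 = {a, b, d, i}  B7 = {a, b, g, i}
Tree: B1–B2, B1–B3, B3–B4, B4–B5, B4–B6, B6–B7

A tree decomposition must satisfy three properties: every vertex lies in some bag; for every edge, both endpoints lie together in some bag; and for every vertex, the bags containing it form a connected subtree. Here vertex h appears in no bag, so the decomposition is invalid.

No — vertex h appears in no bag.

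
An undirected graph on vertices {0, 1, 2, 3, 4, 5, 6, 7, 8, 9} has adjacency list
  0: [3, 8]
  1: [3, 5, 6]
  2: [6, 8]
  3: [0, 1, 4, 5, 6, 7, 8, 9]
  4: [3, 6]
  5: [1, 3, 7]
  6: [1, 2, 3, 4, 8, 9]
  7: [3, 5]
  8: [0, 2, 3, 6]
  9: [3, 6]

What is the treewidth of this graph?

A width-2 tree decomposition is:
Bags: B1 = {1, 3, 6}  B2 = {3, 6, 8}  B3 = {1, 3, 5}  B4 = {2, 6, 8}  B5 = {3, 4, 6}  B6 = {0, 3, 8}  B7 = {3, 5, 7}  B8 = {3, 6, 9}
Tree: B1–B2, B1–B3, B2–B4, B2–B5, B2–B6, B3–B7, B1–B8
Each bag holds 3 vertices, so the decomposition has width 2, which upper-bounds the treewidth. On the other hand G contains the 3-clique {2, 6, 8}. A clique must lie in a single bag of any decomposition, so no decomposition can have width below 2. The upper and lower bounds meet at 2, so that is the treewidth.

2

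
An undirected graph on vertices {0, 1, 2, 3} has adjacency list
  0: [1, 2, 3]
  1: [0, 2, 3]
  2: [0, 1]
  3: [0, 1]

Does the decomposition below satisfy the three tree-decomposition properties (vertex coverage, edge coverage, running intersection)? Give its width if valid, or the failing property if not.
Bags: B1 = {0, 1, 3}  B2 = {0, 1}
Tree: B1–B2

No — vertex 2 appears in no bag.

A tree decomposition must satisfy three properties: every vertex lies in some bag; for every edge, both endpoints lie together in some bag; and for every vertex, the bags containing it form a connected subtree. Here vertex 2 appears in no bag, so the decomposition is invalid.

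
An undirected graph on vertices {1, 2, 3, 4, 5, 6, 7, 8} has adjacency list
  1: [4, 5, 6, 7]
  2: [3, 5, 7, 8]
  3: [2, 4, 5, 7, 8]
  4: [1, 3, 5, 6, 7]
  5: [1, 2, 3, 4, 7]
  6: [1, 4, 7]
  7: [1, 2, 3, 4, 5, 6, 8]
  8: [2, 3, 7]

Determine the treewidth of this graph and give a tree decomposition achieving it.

Treewidth 3.
One optimal decomposition is:
Bags: B1 = {3, 4, 5, 7}  B2 = {1, 4, 5, 7}  B3 = {2, 3, 5, 7}  B4 = {1, 4, 6, 7}  B5 = {2, 3, 7, 8}
Tree: B1–B2, B1–B3, B2–B4, B3–B5

Every bag has size at most 4, so the width is 4 − 1 = 3 and tw(G) ≤ 3. Conversely, {1, 4, 5, 7} is a clique of size 4, and the vertices of any clique must share a bag in every tree decomposition; so some bag has ≥ 4 vertices and tw(G) ≥ 3. The upper and lower bounds meet at 3, so that is the treewidth.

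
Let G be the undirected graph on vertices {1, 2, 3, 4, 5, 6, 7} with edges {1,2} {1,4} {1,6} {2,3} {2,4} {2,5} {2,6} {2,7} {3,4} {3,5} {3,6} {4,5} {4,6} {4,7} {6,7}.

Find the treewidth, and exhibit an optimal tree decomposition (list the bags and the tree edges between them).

Treewidth 3.
One such decomposition:
Bags: B1 = {2, 3, 4, 6}  B2 = {2, 3, 4, 5}  B3 = {2, 4, 6, 7}  B4 = {1, 2, 4, 6}
Tree: B1–B2, B1–B3, B3–B4

The largest bag has 4 vertices, giving width 3; this decomposition certifies tw(G) ≤ 3. On the other hand G contains the 4-clique {2, 3, 4, 5}. A clique must lie in a single bag of any decomposition, so no decomposition can have width below 3. Hence tw(G) = 3 exactly.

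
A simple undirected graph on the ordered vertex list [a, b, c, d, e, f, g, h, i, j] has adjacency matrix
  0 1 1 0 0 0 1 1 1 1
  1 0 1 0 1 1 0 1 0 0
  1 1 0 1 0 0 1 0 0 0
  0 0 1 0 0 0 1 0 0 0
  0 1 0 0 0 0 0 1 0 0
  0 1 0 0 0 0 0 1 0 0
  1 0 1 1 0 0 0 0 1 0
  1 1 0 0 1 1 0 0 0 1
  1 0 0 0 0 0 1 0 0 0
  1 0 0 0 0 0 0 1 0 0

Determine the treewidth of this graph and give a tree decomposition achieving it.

Every bag has size at most 3, so the width is 3 − 1 = 2 and tw(G) ≤ 2. For the lower bound, the 3 vertices {c, d, g} are pairwise adjacent, and any tree decomposition puts a clique entirely inside one bag — forcing width ≥ 2. The upper and lower bounds meet at 2, so that is the treewidth.

Treewidth 2.
One such decomposition:
Bags: B1 = {a, b, c}  B2 = {a, b, h}  B3 = {a, c, g}  B4 = {b, e, h}  B5 = {a, g, i}  B6 = {a, h, j}  B7 = {b, f, h}  B8 = {c, d, g}
Tree: B1–B2, B1–B3, B2–B4, B3–B5, B2–B6, B4–B7, B3–B8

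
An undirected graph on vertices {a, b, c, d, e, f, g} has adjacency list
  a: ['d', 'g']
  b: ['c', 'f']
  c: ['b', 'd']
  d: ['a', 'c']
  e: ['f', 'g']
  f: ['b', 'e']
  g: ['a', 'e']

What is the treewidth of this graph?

2

A width-2 tree decomposition is:
Bags: B1 = {a, e, g}  B2 = {a, d, e}  B3 = {c, d, e}  B4 = {b, c, e}  B5 = {b, e, f}
Tree: B1–B2, B2–B3, B3–B4, B4–B5
Each bag holds 3 vertices, so the decomposition has width 2, which upper-bounds the treewidth. Since e–g–a–d–c–b–f–e is a cycle in G, G is not acyclic. Forests are exactly the graphs of treewidth ≤ 1, so tw(G) ≥ 2. Hence tw(G) = 2 exactly.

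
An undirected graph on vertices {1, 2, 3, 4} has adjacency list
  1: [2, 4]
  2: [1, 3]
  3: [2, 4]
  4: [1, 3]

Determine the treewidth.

A width-2 tree decomposition is:
Bags: B1 = {1, 2, 4}  B2 = {2, 3, 4}
Tree: B1–B2
Each bag holds 3 vertices, so the decomposition has width 2, which upper-bounds the treewidth. For the lower bound, G contains the cycle 4–1–2–3–4, so G is not a forest; only forests have treewidth ≤ 1, hence tw(G) ≥ 2. Combining the bounds, tw(G) = 2.

2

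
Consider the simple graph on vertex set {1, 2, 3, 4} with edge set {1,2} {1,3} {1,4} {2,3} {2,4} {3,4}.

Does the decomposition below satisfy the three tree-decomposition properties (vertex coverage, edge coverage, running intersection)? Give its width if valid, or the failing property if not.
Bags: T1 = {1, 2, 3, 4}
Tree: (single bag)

Yes; width 3.

Checking the three conditions: (i) the bags cover all of {1, 2, 3, 4}; (ii) for each edge, some bag contains both endpoints; (iii) the bags containing any fixed vertex form a subtree. All hold, so the decomposition is valid with width 4 − 1 = 3.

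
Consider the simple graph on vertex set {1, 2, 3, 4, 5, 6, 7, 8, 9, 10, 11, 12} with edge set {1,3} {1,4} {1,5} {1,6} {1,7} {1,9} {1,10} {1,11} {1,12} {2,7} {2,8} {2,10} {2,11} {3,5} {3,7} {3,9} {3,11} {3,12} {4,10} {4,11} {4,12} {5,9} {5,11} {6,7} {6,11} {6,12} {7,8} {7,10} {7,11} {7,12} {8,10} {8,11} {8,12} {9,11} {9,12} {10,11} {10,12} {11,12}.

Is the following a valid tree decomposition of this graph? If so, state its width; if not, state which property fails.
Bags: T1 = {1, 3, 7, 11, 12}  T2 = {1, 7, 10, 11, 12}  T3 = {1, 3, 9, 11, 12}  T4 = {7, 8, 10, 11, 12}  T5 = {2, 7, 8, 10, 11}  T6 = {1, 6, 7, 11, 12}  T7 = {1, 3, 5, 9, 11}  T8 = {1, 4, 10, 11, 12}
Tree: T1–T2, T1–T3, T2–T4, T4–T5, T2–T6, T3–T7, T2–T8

Checking the three conditions: (i) the bags cover all of {1, 2, 3, 4, 5, 6, 7, 8, 9, 10, 11, 12}; (ii) for each edge, some bag contains both endpoints; (iii) the bags containing any fixed vertex form a subtree. All hold, so the decomposition is valid with width 5 − 1 = 4.

Yes; width 4.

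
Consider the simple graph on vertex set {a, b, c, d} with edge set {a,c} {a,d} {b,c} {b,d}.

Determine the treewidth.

2

A width-2 tree decomposition is:
Bags: B1 = {a, b, d}  B2 = {a, b, c}
Tree: B1–B2
Every bag has size at most 3, so the width is 3 − 1 = 2 and tw(G) ≤ 2. The edges b–d–a–c–b form a cycle, so G is not a tree and its treewidth is at least 2. Hence tw(G) = 2 exactly.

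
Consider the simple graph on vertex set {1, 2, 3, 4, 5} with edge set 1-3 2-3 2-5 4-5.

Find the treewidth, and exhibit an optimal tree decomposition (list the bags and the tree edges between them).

Treewidth 1.
One such decomposition:
Bags: B1 = {1, 3}  B2 = {2, 3}  B3 = {2, 5}  B4 = {4, 5}
Tree: B1–B2, B2–B3, B3–B4

Every bag has size at most 2, so the width is 2 − 1 = 1 and tw(G) ≤ 1. G has an edge, so its treewidth is at least 1. Combining the bounds, tw(G) = 1.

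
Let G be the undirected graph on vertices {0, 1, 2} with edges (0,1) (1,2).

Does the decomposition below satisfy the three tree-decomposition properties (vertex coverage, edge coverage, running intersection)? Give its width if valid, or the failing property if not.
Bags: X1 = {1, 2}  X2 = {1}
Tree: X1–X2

A tree decomposition must satisfy three properties: every vertex lies in some bag; for every edge, both endpoints lie together in some bag; and for every vertex, the bags containing it form a connected subtree. Here vertex 0 appears in no bag, so the decomposition is invalid.

No — vertex 0 appears in no bag.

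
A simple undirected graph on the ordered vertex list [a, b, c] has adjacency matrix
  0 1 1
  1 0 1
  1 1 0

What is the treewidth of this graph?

2

A width-2 tree decomposition is:
Bags: B1 = {a, b, c}
Tree: (single bag)
A single bag containing all 3 vertices is trivially a valid decomposition of width 2. Conversely, {a, b, c} is a clique of size 3, and the vertices of any clique must share a bag in every tree decomposition; so some bag has ≥ 3 vertices and tw(G) ≥ 2. The upper and lower bounds meet at 2, so that is the treewidth.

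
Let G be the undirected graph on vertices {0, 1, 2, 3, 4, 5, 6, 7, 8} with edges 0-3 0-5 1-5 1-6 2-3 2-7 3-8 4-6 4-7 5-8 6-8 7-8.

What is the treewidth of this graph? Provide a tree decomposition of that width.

Treewidth 3.
One optimal decomposition is:
Bags: B1 = {0, 2, 3, 5}  B2 = {2, 3, 5, 8}  B3 = {2, 5, 7, 8}  B4 = {1, 5, 7, 8}  B5 = {1, 6, 7, 8}  B6 = {1, 4, 6, 7}
Tree: B1–B2, B2–B3, B3–B4, B4–B5, B5–B6

The largest bag has 4 vertices, giving width 3; this decomposition certifies tw(G) ≤ 3. For the lower bound: the 4 vertex sets {0,2,3}, {5}, {8}, {1,4,6,7} are disjoint, each induces a connected subgraph, and every pair is joined by at least one edge of G. Contracting each set to a single vertex therefore yields K_{4} as a minor, and since treewidth is minor-monotone, tw(G) ≥ tw(K_{4}) = 3. The upper and lower bounds meet at 3, so that is the treewidth.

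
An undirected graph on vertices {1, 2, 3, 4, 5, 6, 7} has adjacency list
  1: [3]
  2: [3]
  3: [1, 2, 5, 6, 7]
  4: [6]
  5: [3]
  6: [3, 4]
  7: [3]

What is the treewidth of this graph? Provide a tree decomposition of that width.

Each bag holds 2 vertices, so the decomposition has width 1, which upper-bounds the treewidth. Since G has at least one edge (e.g. 4–6), it is not an edgeless graph, so tw(G) ≥ 1. Hence tw(G) = 1 exactly.

Treewidth 1.
One such decomposition:
Bags: B1 = {4, 6}  B2 = {3, 6}  B3 = {2, 3}  B4 = {1, 3}  B5 = {3, 7}  B6 = {3, 5}
Tree: B1–B2, B2–B3, B3–B4, B3–B5, B2–B6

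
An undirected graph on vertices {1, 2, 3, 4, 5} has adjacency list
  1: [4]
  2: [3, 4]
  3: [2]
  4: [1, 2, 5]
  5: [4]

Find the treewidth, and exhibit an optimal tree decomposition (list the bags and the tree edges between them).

The largest bag has 2 vertices, giving width 1; this decomposition certifies tw(G) ≤ 1. Any graph with an edge has treewidth ≥ 1, and G has the edge 4–2. The upper and lower bounds meet at 1, so that is the treewidth.

Treewidth 1.
Bags: B1 = {2, 4}  B2 = {1, 4}  B3 = {4, 5}  B4 = {2, 3}
Tree: B1–B2, B2–B3, B1–B4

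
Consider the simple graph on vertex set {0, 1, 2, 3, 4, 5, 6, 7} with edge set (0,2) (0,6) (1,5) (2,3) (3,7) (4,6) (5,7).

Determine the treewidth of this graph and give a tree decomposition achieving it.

Treewidth 1.
One optimal decomposition is:
Bags: B1 = {1, 5}  B2 = {5, 7}  B3 = {3, 7}  B4 = {2, 3}  B5 = {0, 2}  B6 = {0, 6}  B7 = {4, 6}
Tree: B1–B2, B2–B3, B3–B4, B4–B5, B5–B6, B6–B7

The largest bag has 2 vertices, giving width 1; this decomposition certifies tw(G) ≤ 1. Any graph with an edge has treewidth ≥ 1, and G has the edge 1–5. The upper and lower bounds meet at 1, so that is the treewidth.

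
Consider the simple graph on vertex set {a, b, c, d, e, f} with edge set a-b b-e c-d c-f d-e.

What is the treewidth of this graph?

A width-1 tree decomposition is:
Bags: B1 = {c, f}  B2 = {c, d}  B3 = {d, e}  B4 = {b, e}  B5 = {a, b}
Tree: B1–B2, B2–B3, B3–B4, B4–B5
The largest bag has 2 vertices, giving width 1; this decomposition certifies tw(G) ≤ 1. G has an edge, so its treewidth is at least 1. The upper and lower bounds meet at 1, so that is the treewidth.

1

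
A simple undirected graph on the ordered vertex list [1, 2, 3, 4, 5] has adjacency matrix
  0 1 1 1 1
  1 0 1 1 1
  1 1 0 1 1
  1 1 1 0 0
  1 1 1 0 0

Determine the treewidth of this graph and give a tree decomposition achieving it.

Treewidth 3.
One such decomposition:
Bags: B1 = {1, 2, 3, 5}  B2 = {1, 2, 3, 4}
Tree: B1–B2

Each bag holds 4 vertices, so the decomposition has width 3, which upper-bounds the treewidth. Conversely, {1, 2, 3, 4} is a clique of size 4, and the vertices of any clique must share a bag in every tree decomposition; so some bag has ≥ 4 vertices and tw(G) ≥ 3. Hence tw(G) = 3 exactly.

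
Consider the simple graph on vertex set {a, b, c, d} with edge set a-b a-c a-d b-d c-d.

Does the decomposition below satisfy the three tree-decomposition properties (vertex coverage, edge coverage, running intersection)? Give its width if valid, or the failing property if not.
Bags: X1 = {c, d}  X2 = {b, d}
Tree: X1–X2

No — vertex a appears in no bag.

A tree decomposition must satisfy three properties: every vertex lies in some bag; for every edge, both endpoints lie together in some bag; and for every vertex, the bags containing it form a connected subtree. Here vertex a appears in no bag, so the decomposition is invalid.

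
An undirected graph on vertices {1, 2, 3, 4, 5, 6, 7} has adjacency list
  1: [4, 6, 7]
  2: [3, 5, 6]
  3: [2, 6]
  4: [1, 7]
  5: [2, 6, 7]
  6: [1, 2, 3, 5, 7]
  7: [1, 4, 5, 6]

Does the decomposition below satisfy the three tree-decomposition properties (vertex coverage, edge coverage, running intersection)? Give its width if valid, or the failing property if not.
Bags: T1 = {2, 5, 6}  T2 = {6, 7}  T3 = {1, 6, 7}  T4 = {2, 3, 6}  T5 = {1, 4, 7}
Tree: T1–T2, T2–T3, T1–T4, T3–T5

No — edge (5,7) lies in no bag.

A tree decomposition must satisfy three properties: every vertex lies in some bag; for every edge, both endpoints lie together in some bag; and for every vertex, the bags containing it form a connected subtree. Here edge (5,7) lies in no bag, so the decomposition is invalid.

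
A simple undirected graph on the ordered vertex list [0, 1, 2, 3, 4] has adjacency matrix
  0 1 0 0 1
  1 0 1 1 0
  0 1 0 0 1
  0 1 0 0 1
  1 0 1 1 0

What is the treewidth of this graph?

A width-2 tree decomposition is:
Bags: B1 = {1, 3, 4}  B2 = {1, 2, 4}  B3 = {0, 1, 4}
Tree: B1–B2, B2–B3
Every bag has size at most 3, so the width is 3 − 1 = 2 and tw(G) ≤ 2. Since 3–1–2–4–3 is a cycle in G, G is not acyclic. Forests are exactly the graphs of treewidth ≤ 1, so tw(G) ≥ 2. The upper and lower bounds meet at 2, so that is the treewidth.

2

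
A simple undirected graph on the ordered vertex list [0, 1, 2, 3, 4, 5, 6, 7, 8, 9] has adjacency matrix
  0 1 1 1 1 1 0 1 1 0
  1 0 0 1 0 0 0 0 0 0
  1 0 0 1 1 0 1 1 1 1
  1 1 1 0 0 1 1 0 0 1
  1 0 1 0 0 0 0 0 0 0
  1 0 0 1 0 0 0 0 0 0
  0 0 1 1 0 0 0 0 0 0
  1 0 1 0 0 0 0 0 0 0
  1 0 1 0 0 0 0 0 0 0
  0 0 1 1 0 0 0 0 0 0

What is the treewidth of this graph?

2

A width-2 tree decomposition is:
Bags: B1 = {0, 2, 3}  B2 = {0, 2, 7}  B3 = {0, 1, 3}  B4 = {0, 2, 8}  B5 = {2, 3, 9}  B6 = {2, 3, 6}  B7 = {0, 2, 4}  B8 = {0, 3, 5}
Tree: B1–B2, B1–B3, B1–B4, B1–B5, B1–B6, B2–B7, B3–B8
The largest bag has 3 vertices, giving width 2; this decomposition certifies tw(G) ≤ 2. On the other hand G contains the 3-clique {0, 1, 3}. A clique must lie in a single bag of any decomposition, so no decomposition can have width below 2. The upper and lower bounds meet at 2, so that is the treewidth.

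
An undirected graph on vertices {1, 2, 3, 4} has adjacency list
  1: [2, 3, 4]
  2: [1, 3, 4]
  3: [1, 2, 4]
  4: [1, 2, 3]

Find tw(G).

3

A width-3 tree decomposition is:
Bags: B1 = {1, 2, 3, 4}
Tree: (single bag)
With just one bag of size 4, the width is 4 − 1 = 3, so tw(G) ≤ 3. For the lower bound, the 4 vertices {1, 2, 3, 4} are pairwise adjacent, and any tree decomposition puts a clique entirely inside one bag — forcing width ≥ 3. Therefore the treewidth is 3.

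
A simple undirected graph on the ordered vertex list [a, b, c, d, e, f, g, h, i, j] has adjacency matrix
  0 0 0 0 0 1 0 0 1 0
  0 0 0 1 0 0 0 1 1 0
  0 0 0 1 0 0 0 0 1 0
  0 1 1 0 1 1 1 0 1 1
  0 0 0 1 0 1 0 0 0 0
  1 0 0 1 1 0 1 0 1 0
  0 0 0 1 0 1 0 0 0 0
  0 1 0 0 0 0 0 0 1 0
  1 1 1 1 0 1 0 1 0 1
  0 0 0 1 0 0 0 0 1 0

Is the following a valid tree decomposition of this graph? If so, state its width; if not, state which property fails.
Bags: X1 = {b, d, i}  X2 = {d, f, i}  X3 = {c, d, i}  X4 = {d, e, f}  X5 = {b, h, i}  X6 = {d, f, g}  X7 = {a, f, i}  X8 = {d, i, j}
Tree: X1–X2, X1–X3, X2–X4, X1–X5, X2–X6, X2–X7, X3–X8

Yes; width 2.

Checking the three conditions: (i) the bags cover all of {a, b, c, d, e, f, g, h, i, j}; (ii) for each edge, some bag contains both endpoints; (iii) the bags containing any fixed vertex form a subtree. All hold, so the decomposition is valid with width 3 − 1 = 2.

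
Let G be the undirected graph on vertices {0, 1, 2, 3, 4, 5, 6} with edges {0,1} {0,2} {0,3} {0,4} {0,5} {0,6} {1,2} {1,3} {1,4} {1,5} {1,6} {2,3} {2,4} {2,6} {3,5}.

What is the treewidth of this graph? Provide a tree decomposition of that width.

The largest bag has 4 vertices, giving width 3; this decomposition certifies tw(G) ≤ 3. For the lower bound, the 4 vertices {0, 1, 2, 3} are pairwise adjacent, and any tree decomposition puts a clique entirely inside one bag — forcing width ≥ 3. Hence tw(G) = 3 exactly.

Treewidth 3.
One such decomposition:
Bags: B1 = {0, 1, 2, 4}  B2 = {0, 1, 2, 3}  B3 = {0, 1, 3, 5}  B4 = {0, 1, 2, 6}
Tree: B1–B2, B2–B3, B1–B4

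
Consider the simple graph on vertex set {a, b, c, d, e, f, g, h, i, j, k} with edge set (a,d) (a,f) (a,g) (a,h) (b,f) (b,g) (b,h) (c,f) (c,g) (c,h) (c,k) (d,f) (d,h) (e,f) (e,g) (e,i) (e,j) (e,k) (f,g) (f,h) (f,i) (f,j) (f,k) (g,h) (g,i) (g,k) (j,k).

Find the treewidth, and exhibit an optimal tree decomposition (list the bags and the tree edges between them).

Treewidth 3.
One such decomposition:
Bags: B1 = {c, f, g, k}  B2 = {c, f, g, h}  B3 = {e, f, g, k}  B4 = {b, f, g, h}  B5 = {e, f, j, k}  B6 = {a, f, g, h}  B7 = {e, f, g, i}  B8 = {a, d, f, h}
Tree: B1–B2, B1–B3, B2–B4, B3–B5, B2–B6, B3–B7, B6–B8

Each bag holds 4 vertices, so the decomposition has width 3, which upper-bounds the treewidth. On the other hand G contains the 4-clique {a, d, f, h}. A clique must lie in a single bag of any decomposition, so no decomposition can have width below 3. Combining the bounds, tw(G) = 3.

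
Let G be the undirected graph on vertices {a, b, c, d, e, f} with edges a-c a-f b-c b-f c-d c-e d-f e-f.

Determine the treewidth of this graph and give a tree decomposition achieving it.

Treewidth 2.
Bags: B1 = {c, e, f}  B2 = {c, d, f}  B3 = {b, c, f}  B4 = {a, c, f}
Tree: B1–B2, B2–B3, B3–B4

Each bag holds 3 vertices, so the decomposition has width 2, which upper-bounds the treewidth. The edges e–f–d–c–e form a cycle, so G is not a tree and its treewidth is at least 2. Hence tw(G) = 2 exactly.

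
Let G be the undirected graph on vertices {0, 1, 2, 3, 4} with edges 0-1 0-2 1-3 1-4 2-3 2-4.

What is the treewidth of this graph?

A width-2 tree decomposition is:
Bags: B1 = {0, 1, 2}  B2 = {1, 2, 3}  B3 = {1, 2, 4}
Tree: B1–B2, B2–B3
Every bag has size at most 3, so the width is 3 − 1 = 2 and tw(G) ≤ 2. For the lower bound, G contains the cycle 0–2–3–1–0, so G is not a forest; only forests have treewidth ≤ 1, hence tw(G) ≥ 2. The upper and lower bounds meet at 2, so that is the treewidth.

2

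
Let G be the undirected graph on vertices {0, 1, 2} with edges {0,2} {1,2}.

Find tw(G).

1

A width-1 tree decomposition is:
Bags: B1 = {1, 2}  B2 = {0, 2}
Tree: B1–B2
Every bag has size at most 2, so the width is 2 − 1 = 1 and tw(G) ≤ 1. Any graph with an edge has treewidth ≥ 1, and G has the edge 1–2. Hence tw(G) = 1 exactly.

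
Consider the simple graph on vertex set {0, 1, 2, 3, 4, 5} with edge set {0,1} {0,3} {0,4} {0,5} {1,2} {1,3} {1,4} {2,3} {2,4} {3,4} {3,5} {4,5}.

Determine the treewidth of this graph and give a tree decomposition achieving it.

Treewidth 3.
One optimal decomposition is:
Bags: B1 = {0, 1, 3, 4}  B2 = {0, 3, 4, 5}  B3 = {1, 2, 3, 4}
Tree: B1–B2, B1–B3

Every bag has size at most 4, so the width is 4 − 1 = 3 and tw(G) ≤ 3. On the other hand G contains the 4-clique {0, 1, 3, 4}. A clique must lie in a single bag of any decomposition, so no decomposition can have width below 3. Therefore the treewidth is 3.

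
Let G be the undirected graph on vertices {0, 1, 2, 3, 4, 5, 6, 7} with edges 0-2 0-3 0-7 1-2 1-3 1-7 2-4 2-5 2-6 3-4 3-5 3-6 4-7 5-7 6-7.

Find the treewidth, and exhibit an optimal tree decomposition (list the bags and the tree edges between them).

Every bag has size at most 4, so the width is 4 − 1 = 3 and tw(G) ≤ 3. For the lower bound: the 4 vertex sets {2,5}, {1,7}, {3}, {0} are disjoint, each induces a connected subgraph, and every pair is joined by at least one edge of G. Contracting each set to a single vertex therefore yields K_{4} as a minor, and since treewidth is minor-monotone, tw(G) ≥ tw(K_{4}) = 3. The upper and lower bounds meet at 3, so that is the treewidth.

Treewidth 3.
One such decomposition:
Bags: B1 = {2, 3, 5, 7}  B2 = {1, 2, 3, 7}  B3 = {0, 2, 3, 7}  B4 = {2, 3, 4, 7}  B5 = {2, 3, 6, 7}
Tree: B1–B2, B2–B3, B3–B4, B4–B5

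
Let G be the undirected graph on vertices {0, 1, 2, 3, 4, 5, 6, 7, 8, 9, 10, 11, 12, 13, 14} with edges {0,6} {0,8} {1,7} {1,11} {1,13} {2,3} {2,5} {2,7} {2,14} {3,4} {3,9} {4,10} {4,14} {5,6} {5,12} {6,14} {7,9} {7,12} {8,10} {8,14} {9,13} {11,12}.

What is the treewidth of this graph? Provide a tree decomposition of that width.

Each bag holds 4 vertices, so the decomposition has width 3, which upper-bounds the treewidth. For the lower bound: the 4 vertex sets {1,11,13}, {12}, {7}, {2,3,5,9} are disjoint, each induces a connected subgraph, and every pair is joined by at least one edge of G. Contracting each set to a single vertex therefore yields K_{4} as a minor, and since treewidth is minor-monotone, tw(G) ≥ tw(K_{4}) = 3. Therefore the treewidth is 3.

Treewidth 3.
One such decomposition:
Bags: B1 = {1, 11, 12, 13}  B2 = {1, 7, 12, 13}  B3 = {7, 9, 12, 13}  B4 = {5, 7, 9, 12}  B5 = {2, 5, 7, 9}  B6 = {2, 3, 5, 9}  B7 = {2, 3, 5, 6}  B8 = {2, 3, 6, 14}  B9 = {3, 4, 6, 14}  B10 = {0, 4, 6, 14}  B11 = {0, 4, 8, 14}  B12 = {0, 4, 8, 10}
Tree: B1–B2, B2–B3, B3–B4, B4–B5, B5–B6, B6–B7, B7–B8, B8–B9, B9–B10, B10–B11, B11–B12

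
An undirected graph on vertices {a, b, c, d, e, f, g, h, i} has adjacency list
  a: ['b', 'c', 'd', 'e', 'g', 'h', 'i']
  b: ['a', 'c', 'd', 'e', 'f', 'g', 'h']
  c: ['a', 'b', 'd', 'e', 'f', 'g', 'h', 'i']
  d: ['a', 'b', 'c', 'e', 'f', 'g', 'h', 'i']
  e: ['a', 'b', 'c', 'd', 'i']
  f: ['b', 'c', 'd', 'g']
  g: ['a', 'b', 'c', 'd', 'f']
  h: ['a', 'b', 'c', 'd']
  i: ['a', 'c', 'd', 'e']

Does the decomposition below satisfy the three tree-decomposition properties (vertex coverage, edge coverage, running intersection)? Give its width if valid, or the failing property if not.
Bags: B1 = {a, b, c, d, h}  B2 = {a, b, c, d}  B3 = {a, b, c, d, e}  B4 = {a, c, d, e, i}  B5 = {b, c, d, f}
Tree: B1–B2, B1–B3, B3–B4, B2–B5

A tree decomposition must satisfy three properties: every vertex lies in some bag; for every edge, both endpoints lie together in some bag; and for every vertex, the bags containing it form a connected subtree. Here vertex g appears in no bag, so the decomposition is invalid.

No — vertex g appears in no bag.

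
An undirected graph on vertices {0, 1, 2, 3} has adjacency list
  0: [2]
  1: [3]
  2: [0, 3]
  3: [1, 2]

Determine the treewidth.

A width-1 tree decomposition is:
Bags: B1 = {0, 2}  B2 = {2, 3}  B3 = {1, 3}
Tree: B1–B2, B2–B3
Each bag holds 2 vertices, so the decomposition has width 1, which upper-bounds the treewidth. Since G has at least one edge (e.g. 0–2), it is not an edgeless graph, so tw(G) ≥ 1. Therefore the treewidth is 1.

1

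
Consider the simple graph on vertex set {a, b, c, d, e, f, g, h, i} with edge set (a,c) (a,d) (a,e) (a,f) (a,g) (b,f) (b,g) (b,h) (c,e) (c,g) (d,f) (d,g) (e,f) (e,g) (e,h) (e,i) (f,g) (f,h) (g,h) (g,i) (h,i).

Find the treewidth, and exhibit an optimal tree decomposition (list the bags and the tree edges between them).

The largest bag has 4 vertices, giving width 3; this decomposition certifies tw(G) ≤ 3. Conversely, {a, c, e, g} is a clique of size 4, and the vertices of any clique must share a bag in every tree decomposition; so some bag has ≥ 4 vertices and tw(G) ≥ 3. Therefore the treewidth is 3.

Treewidth 3.
One optimal decomposition is:
Bags: B1 = {a, d, f, g}  B2 = {a, e, f, g}  B3 = {e, f, g, h}  B4 = {a, c, e, g}  B5 = {e, g, h, i}  B6 = {b, f, g, h}
Tree: B1–B2, B2–B3, B2–B4, B3–B5, B3–B6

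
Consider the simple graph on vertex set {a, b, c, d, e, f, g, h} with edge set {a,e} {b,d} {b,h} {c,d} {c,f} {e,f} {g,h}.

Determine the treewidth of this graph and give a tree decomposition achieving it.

Treewidth 1.
One optimal decomposition is:
Bags: B1 = {g, h}  B2 = {b, h}  B3 = {b, d}  B4 = {c, d}  B5 = {c, f}  B6 = {e, f}  B7 = {a, e}
Tree: B1–B2, B2–B3, B3–B4, B4–B5, B5–B6, B6–B7

Each bag holds 2 vertices, so the decomposition has width 1, which upper-bounds the treewidth. G has an edge, so its treewidth is at least 1. Hence tw(G) = 1 exactly.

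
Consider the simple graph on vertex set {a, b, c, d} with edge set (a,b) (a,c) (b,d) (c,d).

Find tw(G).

2

A width-2 tree decomposition is:
Bags: B1 = {b, c, d}  B2 = {a, b, c}
Tree: B1–B2
Each bag holds 3 vertices, so the decomposition has width 2, which upper-bounds the treewidth. The edges b–d–c–a–b form a cycle, so G is not a tree and its treewidth is at least 2. Combining the bounds, tw(G) = 2.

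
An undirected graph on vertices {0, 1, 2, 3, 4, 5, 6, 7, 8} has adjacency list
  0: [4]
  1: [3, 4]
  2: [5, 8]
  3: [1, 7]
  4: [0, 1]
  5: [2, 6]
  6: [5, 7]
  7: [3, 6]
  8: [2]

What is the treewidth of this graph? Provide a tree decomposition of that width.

Treewidth 1.
One optimal decomposition is:
Bags: B1 = {2, 8}  B2 = {2, 5}  B3 = {5, 6}  B4 = {6, 7}  B5 = {3, 7}  B6 = {1, 3}  B7 = {1, 4}  B8 = {0, 4}
Tree: B1–B2, B2–B3, B3–B4, B4–B5, B5–B6, B6–B7, B7–B8

Each bag holds 2 vertices, so the decomposition has width 1, which upper-bounds the treewidth. Any graph with an edge has treewidth ≥ 1, and G has the edge 8–2. Hence tw(G) = 1 exactly.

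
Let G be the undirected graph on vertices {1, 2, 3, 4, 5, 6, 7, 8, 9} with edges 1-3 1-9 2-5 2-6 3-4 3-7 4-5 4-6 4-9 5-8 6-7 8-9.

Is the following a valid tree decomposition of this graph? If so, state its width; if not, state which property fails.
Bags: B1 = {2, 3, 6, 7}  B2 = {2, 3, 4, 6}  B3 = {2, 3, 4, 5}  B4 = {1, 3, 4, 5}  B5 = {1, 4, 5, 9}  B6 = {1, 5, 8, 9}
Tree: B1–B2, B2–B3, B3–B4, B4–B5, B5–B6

Vertex coverage: the bags together contain {1, 2, 3, 4, 5, 6, 7, 8, 9}, the full vertex set. Edge coverage: each edge of G has both endpoints in at least one bag. Running intersection: for every vertex, the bags containing it form a connected subtree. All three properties hold, so this is a valid tree decomposition of width max|bag| − 1 = 3, and hence tw(G) ≤ 3.

Yes; width 3.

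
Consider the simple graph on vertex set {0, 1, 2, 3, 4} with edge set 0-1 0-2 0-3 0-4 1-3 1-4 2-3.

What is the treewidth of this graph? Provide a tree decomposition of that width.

Every bag has size at most 3, so the width is 3 − 1 = 2 and tw(G) ≤ 2. On the other hand G contains the 3-clique {0, 1, 3}. A clique must lie in a single bag of any decomposition, so no decomposition can have width below 2. Combining the bounds, tw(G) = 2.

Treewidth 2.
Bags: B1 = {0, 1, 3}  B2 = {0, 1, 4}  B3 = {0, 2, 3}
Tree: B1–B2, B1–B3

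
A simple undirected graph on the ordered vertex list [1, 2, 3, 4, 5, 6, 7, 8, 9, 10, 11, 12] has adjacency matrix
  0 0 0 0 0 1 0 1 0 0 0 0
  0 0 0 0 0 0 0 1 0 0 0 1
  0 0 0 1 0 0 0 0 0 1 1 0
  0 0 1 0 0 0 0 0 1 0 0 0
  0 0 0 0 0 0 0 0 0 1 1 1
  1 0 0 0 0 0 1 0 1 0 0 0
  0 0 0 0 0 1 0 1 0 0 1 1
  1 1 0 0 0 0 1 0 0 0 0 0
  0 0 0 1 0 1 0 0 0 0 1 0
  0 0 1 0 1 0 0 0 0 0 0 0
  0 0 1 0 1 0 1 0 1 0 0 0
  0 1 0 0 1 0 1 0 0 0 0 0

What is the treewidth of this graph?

3

A width-3 tree decomposition is:
Bags: B1 = {3, 4, 9, 10}  B2 = {3, 9, 10, 11}  B3 = {5, 9, 10, 11}  B4 = {5, 6, 9, 11}  B5 = {5, 6, 7, 11}  B6 = {5, 6, 7, 12}  B7 = {1, 6, 7, 12}  B8 = {1, 7, 8, 12}  B9 = {1, 2, 8, 12}
Tree: B1–B2, B2–B3, B3–B4, B4–B5, B5–B6, B6–B7, B7–B8, B8–B9
The largest bag has 4 vertices, giving width 3; this decomposition certifies tw(G) ≤ 3. For the lower bound: the 4 vertex sets {3,4,10}, {9}, {11}, {5,6,7,12} are disjoint, each induces a connected subgraph, and every pair is joined by at least one edge of G. Contracting each set to a single vertex therefore yields K_{4} as a minor, and since treewidth is minor-monotone, tw(G) ≥ tw(K_{4}) = 3. The upper and lower bounds meet at 3, so that is the treewidth.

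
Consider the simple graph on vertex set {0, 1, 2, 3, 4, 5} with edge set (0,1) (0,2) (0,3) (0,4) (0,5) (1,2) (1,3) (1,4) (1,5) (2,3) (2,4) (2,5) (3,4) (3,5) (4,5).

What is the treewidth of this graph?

5

A width-5 tree decomposition is:
Bags: B1 = {0, 1, 2, 3, 4, 5}
Tree: (single bag)
A single bag containing all 6 vertices is trivially a valid decomposition of width 5. On the other hand G contains the 6-clique {0, 1, 2, 3, 4, 5}. A clique must lie in a single bag of any decomposition, so no decomposition can have width below 5. Therefore the treewidth is 5.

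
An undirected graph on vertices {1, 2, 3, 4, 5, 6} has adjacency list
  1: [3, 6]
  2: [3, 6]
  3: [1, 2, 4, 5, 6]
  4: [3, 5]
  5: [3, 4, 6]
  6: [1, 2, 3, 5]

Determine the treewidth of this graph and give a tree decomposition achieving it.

Treewidth 2.
One optimal decomposition is:
Bags: B1 = {3, 5, 6}  B2 = {3, 4, 5}  B3 = {1, 3, 6}  B4 = {2, 3, 6}
Tree: B1–B2, B1–B3, B1–B4

The largest bag has 3 vertices, giving width 2; this decomposition certifies tw(G) ≤ 2. On the other hand G contains the 3-clique {3, 4, 5}. A clique must lie in a single bag of any decomposition, so no decomposition can have width below 2. Combining the bounds, tw(G) = 2.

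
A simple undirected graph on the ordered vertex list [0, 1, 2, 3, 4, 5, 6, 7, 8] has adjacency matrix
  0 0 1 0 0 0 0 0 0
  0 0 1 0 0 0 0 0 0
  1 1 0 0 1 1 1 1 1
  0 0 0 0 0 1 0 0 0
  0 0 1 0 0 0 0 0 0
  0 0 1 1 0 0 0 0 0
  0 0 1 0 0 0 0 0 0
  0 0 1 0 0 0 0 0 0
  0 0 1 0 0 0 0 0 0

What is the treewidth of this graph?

1

A width-1 tree decomposition is:
Bags: B1 = {1, 2}  B2 = {2, 7}  B3 = {2, 4}  B4 = {2, 6}  B5 = {2, 5}  B6 = {2, 8}  B7 = {0, 2}  B8 = {3, 5}
Tree: B1–B2, B2–B3, B2–B4, B1–B5, B3–B6, B2–B7, B5–B8
The largest bag has 2 vertices, giving width 1; this decomposition certifies tw(G) ≤ 1. G has an edge, so its treewidth is at least 1. Combining the bounds, tw(G) = 1.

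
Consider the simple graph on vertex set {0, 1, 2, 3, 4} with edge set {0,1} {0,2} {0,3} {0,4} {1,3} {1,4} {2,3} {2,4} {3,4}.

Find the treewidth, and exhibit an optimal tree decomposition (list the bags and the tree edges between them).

The largest bag has 4 vertices, giving width 3; this decomposition certifies tw(G) ≤ 3. Conversely, {0, 1, 3, 4} is a clique of size 4, and the vertices of any clique must share a bag in every tree decomposition; so some bag has ≥ 4 vertices and tw(G) ≥ 3. Hence tw(G) = 3 exactly.

Treewidth 3.
Bags: B1 = {0, 2, 3, 4}  B2 = {0, 1, 3, 4}
Tree: B1–B2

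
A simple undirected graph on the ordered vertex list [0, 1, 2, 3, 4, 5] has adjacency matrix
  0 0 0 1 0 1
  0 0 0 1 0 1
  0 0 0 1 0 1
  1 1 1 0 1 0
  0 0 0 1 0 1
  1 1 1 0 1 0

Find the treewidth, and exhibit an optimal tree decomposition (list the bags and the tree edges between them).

Every bag has size at most 3, so the width is 3 − 1 = 2 and tw(G) ≤ 2. Since 3–0–5–4–3 is a cycle in G, G is not acyclic. Forests are exactly the graphs of treewidth ≤ 1, so tw(G) ≥ 2. Therefore the treewidth is 2.

Treewidth 2.
One optimal decomposition is:
Bags: B1 = {0, 3, 5}  B2 = {3, 4, 5}  B3 = {2, 3, 5}  B4 = {1, 3, 5}
Tree: B1–B2, B2–B3, B3–B4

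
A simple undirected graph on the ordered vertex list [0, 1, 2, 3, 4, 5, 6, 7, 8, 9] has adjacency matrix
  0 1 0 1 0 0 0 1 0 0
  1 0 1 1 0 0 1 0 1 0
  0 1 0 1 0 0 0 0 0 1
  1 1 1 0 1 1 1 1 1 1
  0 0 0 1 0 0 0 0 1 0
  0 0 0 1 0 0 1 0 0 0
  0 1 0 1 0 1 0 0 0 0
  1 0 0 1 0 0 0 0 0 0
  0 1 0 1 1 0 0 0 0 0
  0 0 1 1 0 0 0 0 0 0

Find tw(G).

A width-2 tree decomposition is:
Bags: B1 = {1, 3, 8}  B2 = {1, 3, 6}  B3 = {0, 1, 3}  B4 = {0, 3, 7}  B5 = {3, 4, 8}  B6 = {1, 2, 3}  B7 = {2, 3, 9}  B8 = {3, 5, 6}
Tree: B1–B2, B2–B3, B3–B4, B1–B5, B3–B6, B6–B7, B2–B8
Every bag has size at most 3, so the width is 3 − 1 = 2 and tw(G) ≤ 2. Conversely, {0, 1, 3} is a clique of size 3, and the vertices of any clique must share a bag in every tree decomposition; so some bag has ≥ 3 vertices and tw(G) ≥ 2. Combining the bounds, tw(G) = 2.

2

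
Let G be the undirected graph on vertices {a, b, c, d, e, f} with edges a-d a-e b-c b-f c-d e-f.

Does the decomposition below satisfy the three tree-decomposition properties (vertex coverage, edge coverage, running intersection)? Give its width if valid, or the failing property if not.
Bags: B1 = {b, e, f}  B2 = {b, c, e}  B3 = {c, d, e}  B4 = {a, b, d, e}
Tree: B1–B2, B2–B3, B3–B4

A tree decomposition must satisfy three properties: every vertex lies in some bag; for every edge, both endpoints lie together in some bag; and for every vertex, the bags containing it form a connected subtree. Here bags containing vertex b are not connected in the tree, so the decomposition is invalid.

No — bags containing vertex b are not connected in the tree.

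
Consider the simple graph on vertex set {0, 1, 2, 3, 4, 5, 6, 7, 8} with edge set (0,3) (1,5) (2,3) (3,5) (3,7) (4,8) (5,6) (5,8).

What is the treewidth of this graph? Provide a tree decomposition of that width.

Treewidth 1.
One such decomposition:
Bags: B1 = {0, 3}  B2 = {3, 5}  B3 = {2, 3}  B4 = {3, 7}  B5 = {1, 5}  B6 = {5, 8}  B7 = {5, 6}  B8 = {4, 8}
Tree: B1–B2, B1–B3, B2–B4, B2–B5, B5–B6, B2–B7, B6–B8

Each bag holds 2 vertices, so the decomposition has width 1, which upper-bounds the treewidth. G has an edge, so its treewidth is at least 1. The upper and lower bounds meet at 1, so that is the treewidth.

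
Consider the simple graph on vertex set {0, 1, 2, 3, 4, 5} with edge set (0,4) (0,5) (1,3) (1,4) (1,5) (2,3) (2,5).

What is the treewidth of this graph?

A width-2 tree decomposition is:
Bags: B1 = {1, 2, 3}  B2 = {1, 2, 5}  B3 = {1, 4, 5}  B4 = {0, 4, 5}
Tree: B1–B2, B2–B3, B3–B4
The largest bag has 3 vertices, giving width 2; this decomposition certifies tw(G) ≤ 2. The edges 3–2–5–1–3 form a cycle, so G is not a tree and its treewidth is at least 2. Therefore the treewidth is 2.

2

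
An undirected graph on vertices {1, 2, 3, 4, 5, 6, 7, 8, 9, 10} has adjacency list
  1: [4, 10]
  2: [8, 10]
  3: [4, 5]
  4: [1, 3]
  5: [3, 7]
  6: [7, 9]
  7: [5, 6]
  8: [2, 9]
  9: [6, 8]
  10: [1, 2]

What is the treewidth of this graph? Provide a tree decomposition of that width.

Treewidth 2.
One optimal decomposition is:
Bags: B1 = {1, 2, 10}  B2 = {1, 2, 8}  B3 = {1, 8, 9}  B4 = {1, 6, 9}  B5 = {1, 6, 7}  B6 = {1, 5, 7}  B7 = {1, 3, 5}  B8 = {1, 3, 4}
Tree: B1–B2, B2–B3, B3–B4, B4–B5, B5–B6, B6–B7, B7–B8

The largest bag has 3 vertices, giving width 2; this decomposition certifies tw(G) ≤ 2. Since 1–10–2–8–9–6–7–5–3–4–1 is a cycle in G, G is not acyclic. Forests are exactly the graphs of treewidth ≤ 1, so tw(G) ≥ 2. Therefore the treewidth is 2.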